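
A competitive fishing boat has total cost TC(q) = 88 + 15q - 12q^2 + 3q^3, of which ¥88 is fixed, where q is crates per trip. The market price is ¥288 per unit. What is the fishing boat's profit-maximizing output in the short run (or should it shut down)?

Variable cost is VC = 15q - 12q^2 + 3q^3, so AVC = VC/q = 15 - 12q + 3q^2 and MC = dTC/dq = 15 - 24q + 9q^2.
The AVC parabola has its vertex at q = 12/6 = 2, where AVC = 15 - 12·2 + 3·2^2 = ¥3.
Since P = ¥288 ≥ min AVC = ¥3, price covers variable cost and the firm should produce.
Set P = MC: 288 = 15 - 24q + 9q^2 → -273 - 24q + 9q^2 = 0. The roots are q = -13/3 and q = 7; the profit-maximizing output is on the rising part of MC, so q* = 7.
Check: AVC at q = 7 is ¥78 ≤ P, so revenue covers variable cost.
Profit = P·q − TC = 288·7 − 634 = ¥1382.

Produce at q = 7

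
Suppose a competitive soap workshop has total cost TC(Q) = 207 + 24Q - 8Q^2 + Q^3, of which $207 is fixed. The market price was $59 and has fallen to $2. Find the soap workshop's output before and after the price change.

Output falls from 7 to 0 (the firm shuts down)

AVC = 24 - 8Q + Q^2, minimized at Q = 4 where min AVC = $8. MC = 24 - 16Q + 3Q^2.
At P = $59 ≥ min AVC, set P = MC on the rising branch: Q = 7.
At P = $2 < min AVC = $8, price no longer covers variable cost at any output, so the firm shuts down: Q = 0.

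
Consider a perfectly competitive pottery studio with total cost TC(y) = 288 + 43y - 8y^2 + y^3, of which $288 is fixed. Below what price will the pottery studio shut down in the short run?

The firm shuts down when price falls below the minimum of average variable cost. AVC = VC/y = 43 - 8y + y^2.
dAVC/dy = -8 + 2y = 0 gives y = 4. min AVC = 43 - 8·4 + 4^2 = 27.
So the shutdown price is $27.

$27 per unit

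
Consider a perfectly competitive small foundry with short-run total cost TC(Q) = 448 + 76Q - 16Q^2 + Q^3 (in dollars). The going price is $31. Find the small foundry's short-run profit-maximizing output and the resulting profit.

AVC = 76 - 16Q + Q^2 has its minimum $12 at Q = 8; price $31 clears that bar, so the firm operates.
With MC = 76 - 32Q + 3Q^2, P = MC on the upward-sloping part at Q* = 9.
TR = 31·9 = 279. TC = 448 + 117 = 565. Profit = 279 − 565 = -$286.
Shutting down would mean losing the fixed cost of $448, so operating at a loss of $286 is better by $162.

Profit = -$286 at Q = 9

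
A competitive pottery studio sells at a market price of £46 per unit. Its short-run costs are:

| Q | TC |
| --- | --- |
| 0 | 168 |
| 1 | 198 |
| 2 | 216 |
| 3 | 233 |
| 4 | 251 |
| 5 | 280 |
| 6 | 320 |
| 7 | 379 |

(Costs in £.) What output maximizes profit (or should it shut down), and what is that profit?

Q = 6; profit = -£44

Tabulate TR − TC: Q=0: -168; Q=1: -152; Q=2: -124; Q=3: -95; Q=4: -67; Q=5: -50; Q=6: -44; Q=7: -57.
Profit is maximized at Q = 6. AVC there is 152/6 = £25.33 ≤ P, so producing beats shutting down (which would give -£168).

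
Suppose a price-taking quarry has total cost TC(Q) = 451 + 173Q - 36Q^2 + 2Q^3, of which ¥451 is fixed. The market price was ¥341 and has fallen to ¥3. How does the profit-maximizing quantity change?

MC = 173 - 72Q + 6Q^2; the shutdown threshold is min AVC = ¥11 (at Q = 9).
With P = ¥341 above the shutdown price, P = MC gives Q = 14.
At P = ¥3 < min AVC = ¥11, price no longer covers variable cost at any output, so the firm shuts down: Q = 0.

Output falls from 14 to 0 (the firm shuts down)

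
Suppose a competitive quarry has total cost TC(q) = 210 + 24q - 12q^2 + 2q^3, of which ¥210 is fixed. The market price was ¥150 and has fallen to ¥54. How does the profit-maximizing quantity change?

MC = 24 - 24q + 6q^2; the shutdown threshold is min AVC = ¥6 (at q = 3).
At P = ¥150 ≥ min AVC, set P = MC on the rising branch: q = 7.
At P = ¥54 ≥ min AVC, set P = MC: q = 5. The firm stays open but cuts output.

Output falls from 7 to 5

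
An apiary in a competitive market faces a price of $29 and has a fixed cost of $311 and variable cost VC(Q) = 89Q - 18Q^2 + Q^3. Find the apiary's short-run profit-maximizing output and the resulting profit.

AVC = 89 - 18Q + Q^2 has its minimum $8 at Q = 9; price $29 clears that bar, so the firm operates.
MC = 89 - 36Q + 3Q^2. Setting P = MC and taking the root on the rising branch gives Q* = 10.
TR = 29·10 = 290. TC = 311 + 90 = 401. Profit = 290 − 401 = -$111.
By producing, the firm covers all variable cost plus $200 of fixed cost; shutting down would lose the full $311.

Profit = -$111 at Q = 10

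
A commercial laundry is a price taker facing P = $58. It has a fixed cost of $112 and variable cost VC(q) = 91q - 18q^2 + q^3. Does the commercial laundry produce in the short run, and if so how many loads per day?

Produce at q = 11

From TC, MC = TC'(q) = 91 - 36q + 3q^2 and AVC = VC/q = 91 - 18q + q^2.
AVC hits its minimum where MC = AVC, at q = 9, giving min AVC = 91 - 18·9 + 9^2 = $10.
P = $58 exceeds min AVC = $10, so the firm stays open.
Set P = MC: 58 = 91 - 36q + 3q^2 → 33 - 36q + 3q^2 = 0. The roots are q = 1 and q = 11; the profit-maximizing output is on the rising part of MC, so q* = 11.
Check: AVC at q = 11 is $14 ≤ P, so revenue covers variable cost.
Profit = P·q − TC = 58·11 − 266 = $372.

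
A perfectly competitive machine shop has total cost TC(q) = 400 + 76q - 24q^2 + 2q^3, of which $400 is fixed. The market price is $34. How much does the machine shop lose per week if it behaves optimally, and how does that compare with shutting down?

AVC = 76 - 24q + 2q^2 has its minimum $4 at q = 6; price $34 clears that bar, so the firm operates.
MC = 76 - 48q + 6q^2. Setting P = MC and taking the root on the rising branch gives q* = 7.
TR = 34·7 = 238. TC = 400 + 42 = 442. Profit = 238 − 442 = -$204.
Shutting down would mean losing the fixed cost of $400, so operating at a loss of $204 is better by $196.

Profit = -$204 at q = 7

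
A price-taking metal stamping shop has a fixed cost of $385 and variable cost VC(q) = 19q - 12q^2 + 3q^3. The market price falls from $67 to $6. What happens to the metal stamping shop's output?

Output falls from 4 to 0 (the firm shuts down)

AVC = 19 - 12q + 3q^2, minimized at q = 2 where min AVC = $7. MC = 19 - 24q + 9q^2.
At P = $67 ≥ min AVC, set P = MC on the rising branch: q = 4.
At P = $6 < min AVC = $7, price no longer covers variable cost at any output, so the firm shuts down: q = 0.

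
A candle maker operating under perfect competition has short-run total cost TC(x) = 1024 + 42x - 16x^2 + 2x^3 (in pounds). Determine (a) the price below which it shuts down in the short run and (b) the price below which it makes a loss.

Shutdown price = min AVC. AVC = 42 - 16x + 2x^2, with vertex at x = 4 and minimum £10.
ATC = 1024/x + 42 - 16x + 2x^2. Setting dATC/dx = −1024/x^2 − 16 + 4x = 0 gives x = 8 (since 4·8^3 − 16·8^2 = 1024).
min ATC = 1024/8 + 42 − 16·8 + 2·8^2 = £170. That is the break-even price.
For £10 ≤ P < £170 the firm produces at a loss; below £10 it shuts down.

Shutdown price = £10; break-even price = £170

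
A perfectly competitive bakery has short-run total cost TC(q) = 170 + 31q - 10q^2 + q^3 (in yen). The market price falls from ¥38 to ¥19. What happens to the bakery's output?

Output falls from 7 to 6

MC = 31 - 20q + 3q^2; the shutdown threshold is min AVC = ¥6 (at q = 5).
With P = ¥38 above the shutdown price, P = MC gives q = 7.
At P = ¥19 ≥ min AVC, set P = MC: q = 6. The firm stays open but cuts output.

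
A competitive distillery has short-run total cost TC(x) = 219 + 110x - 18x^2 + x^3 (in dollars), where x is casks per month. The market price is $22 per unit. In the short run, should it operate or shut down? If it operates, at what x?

Shut down

Variable cost is VC = 110x - 18x^2 + x^3, so AVC = VC/x = 110 - 18x + x^2 and MC = dTC/dx = 110 - 36x + 3x^2.
AVC hits its minimum where MC = AVC, at x = 9, giving min AVC = 110 - 18·9 + 9^2 = $29.
Since P = $22 < min AVC = $29, price fails to cover variable cost at any output.
Shutting down limits the loss to fixed cost, $219.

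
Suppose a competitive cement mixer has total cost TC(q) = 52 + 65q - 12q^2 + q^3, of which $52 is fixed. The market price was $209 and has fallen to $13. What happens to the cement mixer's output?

Output falls from 12 to 0 (the firm shuts down)

MC = 65 - 24q + 3q^2; the shutdown threshold is min AVC = $29 (at q = 6).
With P = $209 above the shutdown price, P = MC gives q = 12.
At P = $13 < min AVC = $29, price no longer covers variable cost at any output, so the firm shuts down: q = 0.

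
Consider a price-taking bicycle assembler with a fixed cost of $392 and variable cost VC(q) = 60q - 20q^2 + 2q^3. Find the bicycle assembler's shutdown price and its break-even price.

Shutdown price = min AVC. AVC = 60 - 20q + 2q^2, with vertex at q = 5 and minimum $10.
ATC = 392/q + 60 - 20q + 2q^2. Setting dATC/dq = −392/q^2 − 20 + 4q = 0 gives q = 7 (since 4·7^3 − 20·7^2 = 392).
min ATC = 392/7 + 60 − 20·7 + 2·7^2 = $74. That is the break-even price.
Between these two prices the firm operates at a loss; above $74 it earns a profit.

Shutdown price = $10; break-even price = $74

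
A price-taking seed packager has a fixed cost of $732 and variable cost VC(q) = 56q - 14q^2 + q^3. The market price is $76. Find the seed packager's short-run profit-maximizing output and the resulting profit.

AVC = 56 - 14q + q^2; min AVC = $7 at q = 7. Since P = $76 ≥ min AVC, the firm produces.
MC = 56 - 28q + 3q^2. Setting P = MC and taking the root on the rising branch gives q* = 10.
TR = 76·10 = 760. TC = 732 + 160 = 892. Profit = 760 − 892 = -$132.
By producing, the firm covers all variable cost plus $600 of fixed cost; shutting down would lose the full $732.

Profit = -$132 at q = 10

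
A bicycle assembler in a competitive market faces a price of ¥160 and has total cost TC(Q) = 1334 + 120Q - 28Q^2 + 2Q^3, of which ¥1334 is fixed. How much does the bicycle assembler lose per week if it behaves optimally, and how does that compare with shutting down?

AVC = 120 - 28Q + 2Q^2 has its minimum ¥22 at Q = 7; price ¥160 clears that bar, so the firm operates.
With MC = 120 - 56Q + 6Q^2, P = MC on the upward-sloping part at Q* = 10.
TR = 160·10 = 1600. TC = 1334 + 400 = 1734. Profit = 1600 − 1734 = -¥134.
That loss of ¥134 beats the ¥1334 the firm would lose by shutting down; producing recovers ¥1200 of fixed cost.

Profit = -¥134 at Q = 10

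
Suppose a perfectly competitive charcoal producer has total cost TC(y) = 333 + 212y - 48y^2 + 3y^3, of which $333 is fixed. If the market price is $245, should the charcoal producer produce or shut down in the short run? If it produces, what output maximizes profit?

From TC, MC = TC'(y) = 212 - 96y + 9y^2 and AVC = VC/y = 212 - 48y + 3y^2.
The AVC parabola has its vertex at y = 48/6 = 8, where AVC = 212 - 48·8 + 3·8^2 = $20.
P = $245 exceeds min AVC = $20, so the firm stays open.
P = MC gives -33 - 96y + 9y^2 = 0, with roots -1/3 and 11. Take the larger (rising MC): y* = 11.
Check: AVC at y = 11 is $47 ≤ P, so revenue covers variable cost.
Profit = P·y − TC = 245·11 − 850 = $1845.

Produce at y = 11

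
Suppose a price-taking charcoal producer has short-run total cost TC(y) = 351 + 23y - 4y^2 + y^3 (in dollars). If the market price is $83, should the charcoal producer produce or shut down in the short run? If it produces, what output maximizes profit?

Produce at y = 6

Strip out fixed cost: VC = 23y - 4y^2 + y^3. Then AVC = 23 - 4y + y^2 and MC = 23 - 8y + 3y^2.
The AVC parabola has its vertex at y = 4/2 = 2, where AVC = 23 - 4·2 + 2^2 = $19.
Because $83 ≥ $19, revenue can cover variable cost; the firm operates.
Set P = MC: 83 = 23 - 8y + 3y^2 → -60 - 8y + 3y^2 = 0. The roots are y = -10/3 and y = 6; the profit-maximizing output is on the rising part of MC, so y* = 6.
Check: AVC at y = 6 is $35 ≤ P, so revenue covers variable cost.
Profit = P·y − TC = 83·6 − 561 = -$63, a loss, but smaller than the $351 fixed cost the firm would lose by shutting down.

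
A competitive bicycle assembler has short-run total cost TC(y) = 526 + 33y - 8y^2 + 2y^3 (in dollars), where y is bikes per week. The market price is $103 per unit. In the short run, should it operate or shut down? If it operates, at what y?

Produce at y = 5

Variable cost is VC = 33y - 8y^2 + 2y^3, so AVC = VC/y = 33 - 8y + 2y^2 and MC = dTC/dy = 33 - 16y + 6y^2.
AVC is minimized where dAVC/dy = -8 + 4y = 0, at y = 2; min AVC = 33 - 8·2 + 2·2^2 = $25.
P = $103 exceeds min AVC = $25, so the firm stays open.
P = MC gives -70 - 16y + 6y^2 = 0, with roots -7/3 and 5. Take the larger (rising MC): y* = 5.
Check: AVC at y = 5 is $43 ≤ P, so revenue covers variable cost.
Profit = P·y − TC = 103·5 − 741 = -$226, a loss, but smaller than the $526 fixed cost the firm would lose by shutting down.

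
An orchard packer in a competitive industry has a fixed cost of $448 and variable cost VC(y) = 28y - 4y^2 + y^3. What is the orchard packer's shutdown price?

The shutdown price is the minimum of AVC. VC = 28y - 4y^2 + y^3, so AVC = 28 - 4y + y^2.
dAVC/dy = -4 + 2y = 0 gives y = 2. min AVC = 28 - 4·2 + 2^2 = 24.
For P < $24 the firm produces nothing.

$24 per unit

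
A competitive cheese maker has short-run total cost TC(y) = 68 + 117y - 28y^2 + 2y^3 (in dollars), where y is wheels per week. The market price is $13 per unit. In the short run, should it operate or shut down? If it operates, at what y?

Shut down

From TC, MC = TC'(y) = 117 - 56y + 6y^2 and AVC = VC/y = 117 - 28y + 2y^2.
AVC is minimized where dAVC/dy = -28 + 4y = 0, at y = 7; min AVC = 117 - 28·7 + 2·7^2 = $19.
With P < min AVC ($13 < $19), every unit sold adds to the loss.
Best response: produce nothing and absorb the $68 fixed cost.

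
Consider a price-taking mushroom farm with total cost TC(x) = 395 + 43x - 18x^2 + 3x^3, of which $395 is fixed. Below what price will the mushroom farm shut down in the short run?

Short-run supply begins at min AVC. From VC = 43x - 18x^2 + 3x^3, AVC = 43 - 18x + 3x^2.
At the minimum of AVC, MC = AVC. MC = 43 - 36x + 9x^2; setting MC = AVC gives 6x^2 - 18x = 0, so x = 3. min AVC = 16.
The firm shuts down for any P below $16.

$16 per unit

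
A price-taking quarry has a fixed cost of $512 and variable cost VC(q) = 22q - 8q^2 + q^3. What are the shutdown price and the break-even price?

Shutdown price = $6; break-even price = $86

AVC = 22 - 8q + q^2; minimized at q = 4, giving min AVC = $6. That is the shutdown price.
ATC = 512/q + 22 - 8q + q^2. Setting dATC/dq = −512/q^2 − 8 + 2q = 0 gives q = 8 (since 2·8^3 − 8·8^2 = 512).
min ATC = 512/8 + 22 − 8·8 + 8^2 = $86. That is the break-even price.
Between these two prices the firm operates at a loss; above $86 it earns a profit.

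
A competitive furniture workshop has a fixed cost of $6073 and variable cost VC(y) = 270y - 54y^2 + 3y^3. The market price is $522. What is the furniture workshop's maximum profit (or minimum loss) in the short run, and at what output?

Profit = -$193 at y = 14

AVC = 270 - 54y + 3y^2 has its minimum $27 at y = 9; price $522 clears that bar, so the firm operates.
With MC = 270 - 108y + 9y^2, P = MC on the upward-sloping part at y* = 14.
TR = 522·14 = 7308. TC = 6073 + 1428 = 7501. Profit = 7308 − 7501 = -$193.
By producing, the firm covers all variable cost plus $5880 of fixed cost; shutting down would lose the full $6073.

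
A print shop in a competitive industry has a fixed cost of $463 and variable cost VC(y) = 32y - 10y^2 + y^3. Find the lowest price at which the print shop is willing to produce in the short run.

$7 per unit

The shutdown price is the minimum of AVC. VC = 32y - 10y^2 + y^3, so AVC = 32 - 10y + y^2.
dAVC/dy = -10 + 2y = 0 gives y = 5. min AVC = 32 - 10·5 + 5^2 = 7.
For P < $7 the firm produces nothing.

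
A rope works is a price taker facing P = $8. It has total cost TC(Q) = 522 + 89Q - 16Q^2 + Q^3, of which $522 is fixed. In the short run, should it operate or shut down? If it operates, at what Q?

From TC, MC = TC'(Q) = 89 - 32Q + 3Q^2 and AVC = VC/Q = 89 - 16Q + Q^2.
The AVC parabola has its vertex at Q = 16/2 = 8, where AVC = 89 - 16·8 + 8^2 = $25.
With P < min AVC ($8 < $25), every unit sold adds to the loss.
Shutting down limits the loss to fixed cost, $522.

Shut down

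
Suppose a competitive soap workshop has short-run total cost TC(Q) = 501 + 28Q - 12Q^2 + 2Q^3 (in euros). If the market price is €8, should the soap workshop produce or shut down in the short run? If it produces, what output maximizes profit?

Shut down

Variable cost is VC = 28Q - 12Q^2 + 2Q^3, so AVC = VC/Q = 28 - 12Q + 2Q^2 and MC = dTC/dQ = 28 - 24Q + 6Q^2.
AVC hits its minimum where MC = AVC, at Q = 3, giving min AVC = 28 - 12·3 + 2·3^2 = €10.
Since P = €8 < min AVC = €10, price fails to cover variable cost at any output.
Shutting down limits the loss to fixed cost, €501.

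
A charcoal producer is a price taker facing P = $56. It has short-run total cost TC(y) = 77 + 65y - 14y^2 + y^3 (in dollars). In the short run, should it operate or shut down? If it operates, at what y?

Produce at y = 9

Variable cost is VC = 65y - 14y^2 + y^3, so AVC = VC/y = 65 - 14y + y^2 and MC = dTC/dy = 65 - 28y + 3y^2.
AVC is minimized where dAVC/dy = -14 + 2y = 0, at y = 7; min AVC = 65 - 14·7 + 7^2 = $16.
P = $56 exceeds min AVC = $16, so the firm stays open.
Set P = MC: 56 = 65 - 28y + 3y^2 → 9 - 28y + 3y^2 = 0. The roots are y = 1/3 and y = 9; the profit-maximizing output is on the rising part of MC, so y* = 9.
Check: AVC at y = 9 is $20 ≤ P, so revenue covers variable cost.
Profit = P·y − TC = 56·9 − 257 = $247.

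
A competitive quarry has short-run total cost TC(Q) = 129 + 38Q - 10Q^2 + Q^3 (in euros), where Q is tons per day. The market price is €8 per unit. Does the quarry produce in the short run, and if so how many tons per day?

Strip out fixed cost: VC = 38Q - 10Q^2 + Q^3. Then AVC = 38 - 10Q + Q^2 and MC = 38 - 20Q + 3Q^2.
AVC is minimized where dAVC/dQ = -10 + 2Q = 0, at Q = 5; min AVC = 38 - 10·5 + 5^2 = €13.
P = €8 lies below min AVC = €13; no output level covers variable cost.
The firm minimizes its loss by shutting down and losing only its fixed cost of €129.

Shut down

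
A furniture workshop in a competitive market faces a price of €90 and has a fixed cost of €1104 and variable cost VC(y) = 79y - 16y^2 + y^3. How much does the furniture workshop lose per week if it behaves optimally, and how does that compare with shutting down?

Profit = -€378 at y = 11

AVC = 79 - 16y + y^2; min AVC = €15 at y = 8. Since P = €90 ≥ min AVC, the firm produces.
With MC = 79 - 32y + 3y^2, P = MC on the upward-sloping part at y* = 11.
TR = 90·11 = 990. TC = 1104 + 264 = 1368. Profit = 990 − 1368 = -€378.
That loss of €378 beats the €1104 the firm would lose by shutting down; producing recovers €726 of fixed cost.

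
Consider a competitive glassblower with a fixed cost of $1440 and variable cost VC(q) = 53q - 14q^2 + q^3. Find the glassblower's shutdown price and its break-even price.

Shutdown price = $4; break-even price = $149

AVC = 53 - 14q + q^2; minimized at q = 7, giving min AVC = $4. That is the shutdown price.
ATC = 1440/q + 53 - 14q + q^2. Setting dATC/dq = −1440/q^2 − 14 + 2q = 0 gives q = 12 (since 2·12^3 − 14·12^2 = 1440).
min ATC = 1440/12 + 53 − 14·12 + 12^2 = $149. That is the break-even price.
For $4 ≤ P < $149 the firm produces at a loss; below $4 it shuts down.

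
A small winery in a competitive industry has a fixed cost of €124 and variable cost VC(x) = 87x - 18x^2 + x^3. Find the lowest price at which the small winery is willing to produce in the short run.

€6 per unit

The firm shuts down when price falls below the minimum of average variable cost. AVC = VC/x = 87 - 18x + x^2.
At the minimum of AVC, MC = AVC. MC = 87 - 36x + 3x^2; setting MC = AVC gives 2x^2 - 18x = 0, so x = 9. min AVC = 6.
So the shutdown price is €6.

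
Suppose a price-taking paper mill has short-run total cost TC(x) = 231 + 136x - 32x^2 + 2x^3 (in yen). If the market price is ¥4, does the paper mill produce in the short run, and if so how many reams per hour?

Shut down

Strip out fixed cost: VC = 136x - 32x^2 + 2x^3. Then AVC = 136 - 32x + 2x^2 and MC = 136 - 64x + 6x^2.
The AVC parabola has its vertex at x = 32/4 = 8, where AVC = 136 - 32·8 + 2·8^2 = ¥8.
With P < min AVC (¥4 < ¥8), every unit sold adds to the loss.
The firm minimizes its loss by shutting down and losing only its fixed cost of ¥231.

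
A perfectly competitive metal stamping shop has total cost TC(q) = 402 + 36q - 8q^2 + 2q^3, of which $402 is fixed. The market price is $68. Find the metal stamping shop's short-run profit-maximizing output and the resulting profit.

AVC = 36 - 8q + 2q^2; min AVC = $28 at q = 2. Since P = $68 ≥ min AVC, the firm produces.
With MC = 36 - 16q + 6q^2, P = MC on the upward-sloping part at q* = 4.
TR = 68·4 = 272. TC = 402 + 144 = 546. Profit = 272 − 546 = -$274.
By producing, the firm covers all variable cost plus $128 of fixed cost; shutting down would lose the full $402.

Profit = -$274 at q = 4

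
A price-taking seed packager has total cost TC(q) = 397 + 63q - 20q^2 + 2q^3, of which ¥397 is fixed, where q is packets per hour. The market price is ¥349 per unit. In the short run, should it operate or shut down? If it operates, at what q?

Produce at q = 11

From TC, MC = TC'(q) = 63 - 40q + 6q^2 and AVC = VC/q = 63 - 20q + 2q^2.
AVC is minimized where dAVC/dq = -20 + 4q = 0, at q = 5; min AVC = 63 - 20·5 + 2·5^2 = ¥13.
Because ¥349 ≥ ¥13, revenue can cover variable cost; the firm operates.
P = MC gives -286 - 40q + 6q^2 = 0, with roots -13/3 and 11. Take the larger (rising MC): q* = 11.
Check: AVC at q = 11 is ¥85 ≤ P, so revenue covers variable cost.
Profit = P·q − TC = 349·11 − 1332 = ¥2507.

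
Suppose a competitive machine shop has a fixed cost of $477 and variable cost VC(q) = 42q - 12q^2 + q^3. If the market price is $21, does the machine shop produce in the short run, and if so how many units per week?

Produce at q = 7

From TC, MC = TC'(q) = 42 - 24q + 3q^2 and AVC = VC/q = 42 - 12q + q^2.
The AVC parabola has its vertex at q = 12/2 = 6, where AVC = 42 - 12·6 + 6^2 = $6.
Since P = $21 ≥ min AVC = $6, price covers variable cost and the firm should produce.
Solving P = MC: 21 - 24q + 3q^2 = 0 ⇒ q = 1 or 7. On the upward-sloping branch, q* = 7.
Check: AVC at q = 7 is $7 ≤ P, so revenue covers variable cost.
Profit = P·q − TC = 21·7 − 526 = -$379, a loss, but smaller than the $477 fixed cost the firm would lose by shutting down.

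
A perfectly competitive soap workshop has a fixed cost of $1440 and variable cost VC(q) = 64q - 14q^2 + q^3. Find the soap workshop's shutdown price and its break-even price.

Shutdown price = min AVC. AVC = 64 - 14q + q^2, with vertex at q = 7 and minimum $15.
ATC = 1440/q + 64 - 14q + q^2. Setting dATC/dq = −1440/q^2 − 14 + 2q = 0 gives q = 12 (since 2·12^3 − 14·12^2 = 1440).
min ATC = 1440/12 + 64 − 14·12 + 12^2 = $160. That is the break-even price.
Between these two prices the firm operates at a loss; above $160 it earns a profit.

Shutdown price = $15; break-even price = $160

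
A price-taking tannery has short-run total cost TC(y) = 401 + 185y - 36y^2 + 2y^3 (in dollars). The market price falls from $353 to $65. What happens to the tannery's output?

Output falls from 14 to 10

MC = 185 - 72y + 6y^2; the shutdown threshold is min AVC = $23 (at y = 9).
With P = $353 above the shutdown price, P = MC gives y = 14.
At P = $65 ≥ min AVC, set P = MC: y = 10. The firm stays open but cuts output.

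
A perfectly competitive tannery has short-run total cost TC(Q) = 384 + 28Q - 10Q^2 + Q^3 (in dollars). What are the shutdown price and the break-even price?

Shutdown price = min AVC. AVC = 28 - 10Q + Q^2, with vertex at Q = 5 and minimum $3.
ATC = 384/Q + 28 - 10Q + Q^2. Setting dATC/dQ = −384/Q^2 − 10 + 2Q = 0 gives Q = 8 (since 2·8^3 − 10·8^2 = 384).
min ATC = 384/8 + 28 − 10·8 + 8^2 = $60. That is the break-even price.
For $3 ≤ P < $60 the firm produces at a loss; below $3 it shuts down.

Shutdown price = $3; break-even price = $60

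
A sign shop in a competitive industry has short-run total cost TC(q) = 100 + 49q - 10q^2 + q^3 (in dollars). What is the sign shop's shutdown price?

$24 per unit

Short-run supply begins at min AVC. From VC = 49q - 10q^2 + q^3, AVC = 49 - 10q + q^2.
At the minimum of AVC, MC = AVC. MC = 49 - 20q + 3q^2; setting MC = AVC gives 2q^2 - 10q = 0, so q = 5. min AVC = 24.
For P < $24 the firm produces nothing.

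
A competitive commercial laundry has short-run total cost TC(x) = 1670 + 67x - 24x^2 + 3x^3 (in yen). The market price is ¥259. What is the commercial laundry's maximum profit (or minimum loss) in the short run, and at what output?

Profit = -¥134 at x = 8

AVC = 67 - 24x + 3x^2; min AVC = ¥19 at x = 4. Since P = ¥259 ≥ min AVC, the firm produces.
With MC = 67 - 48x + 9x^2, P = MC on the upward-sloping part at x* = 8.
TR = 259·8 = 2072. TC = 1670 + 536 = 2206. Profit = 2072 − 2206 = -¥134.
By producing, the firm covers all variable cost plus ¥1536 of fixed cost; shutting down would lose the full ¥1670.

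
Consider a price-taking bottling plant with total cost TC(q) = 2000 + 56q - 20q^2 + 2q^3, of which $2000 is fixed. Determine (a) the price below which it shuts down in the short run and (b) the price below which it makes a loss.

Shutdown price = min AVC. AVC = 56 - 20q + 2q^2, with vertex at q = 5 and minimum $6.
ATC = 2000/q + 56 - 20q + 2q^2. Setting dATC/dq = −2000/q^2 − 20 + 4q = 0 gives q = 10 (since 4·10^3 − 20·10^2 = 2000).
min ATC = 2000/10 + 56 − 20·10 + 2·10^2 = $256. That is the break-even price.
Between these two prices the firm operates at a loss; above $256 it earns a profit.

Shutdown price = $6; break-even price = $256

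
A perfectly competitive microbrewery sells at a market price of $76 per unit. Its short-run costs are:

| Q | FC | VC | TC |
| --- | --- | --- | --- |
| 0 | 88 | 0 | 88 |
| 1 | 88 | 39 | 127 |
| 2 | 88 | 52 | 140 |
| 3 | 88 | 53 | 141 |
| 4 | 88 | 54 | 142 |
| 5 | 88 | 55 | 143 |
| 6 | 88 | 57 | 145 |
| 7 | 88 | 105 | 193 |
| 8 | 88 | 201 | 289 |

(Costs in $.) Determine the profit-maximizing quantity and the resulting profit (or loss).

Q = 7; profit = $339

Tabulate TR − TC: Q=0: -88; Q=1: -51; Q=2: 12; Q=3: 87; Q=4: 162; Q=5: 237; Q=6: 311; Q=7: 339; Q=8: 319.
Profit is maximized at Q = 7. AVC there is 105/7 = $15 ≤ P, so producing beats shutting down (which would give -$88).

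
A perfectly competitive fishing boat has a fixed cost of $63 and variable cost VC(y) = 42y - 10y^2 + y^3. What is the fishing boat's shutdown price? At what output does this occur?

$17 per unit, at y = 5

Short-run supply begins at min AVC. From VC = 42y - 10y^2 + y^3, AVC = 42 - 10y + y^2.
At the minimum of AVC, MC = AVC. MC = 42 - 20y + 3y^2; setting MC = AVC gives 2y^2 - 10y = 0, so y = 5. min AVC = 17.
The firm shuts down for any P below $17.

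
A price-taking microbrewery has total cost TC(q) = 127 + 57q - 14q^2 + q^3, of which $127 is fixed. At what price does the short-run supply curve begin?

$8 per unit

The shutdown price is the minimum of AVC. VC = 57q - 14q^2 + q^3, so AVC = 57 - 14q + q^2.
dAVC/dq = -14 + 2q = 0 gives q = 7. min AVC = 57 - 14·7 + 7^2 = 8.
For P < $8 the firm produces nothing.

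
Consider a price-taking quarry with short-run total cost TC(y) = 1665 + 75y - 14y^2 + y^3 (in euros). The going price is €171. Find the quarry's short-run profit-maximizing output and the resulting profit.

Profit = -€225 at y = 12

AVC = 75 - 14y + y^2; min AVC = €26 at y = 7. Since P = €171 ≥ min AVC, the firm produces.
MC = 75 - 28y + 3y^2. Setting P = MC and taking the root on the rising branch gives y* = 12.
TR = 171·12 = 2052. TC = 1665 + 612 = 2277. Profit = 2052 − 2277 = -€225.
By producing, the firm covers all variable cost plus €1440 of fixed cost; shutting down would lose the full €1665.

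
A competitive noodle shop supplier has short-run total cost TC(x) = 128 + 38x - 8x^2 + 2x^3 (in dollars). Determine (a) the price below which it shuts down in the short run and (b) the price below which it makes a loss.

Shutdown price = $30; break-even price = $70

Shutdown price = min AVC. AVC = 38 - 8x + 2x^2, with vertex at x = 2 and minimum $30.
ATC = 128/x + 38 - 8x + 2x^2. Setting dATC/dx = −128/x^2 − 8 + 4x = 0 gives x = 4 (since 4·4^3 − 8·4^2 = 128).
min ATC = 128/4 + 38 − 8·4 + 2·4^2 = $70. That is the break-even price.
Between these two prices the firm operates at a loss; above $70 it earns a profit.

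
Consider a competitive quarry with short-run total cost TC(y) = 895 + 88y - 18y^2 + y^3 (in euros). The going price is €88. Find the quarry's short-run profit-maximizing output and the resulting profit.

Profit = -€31 at y = 12

AVC = 88 - 18y + y^2; min AVC = €7 at y = 9. Since P = €88 ≥ min AVC, the firm produces.
MC = 88 - 36y + 3y^2. Setting P = MC and taking the root on the rising branch gives y* = 12.
TR = 88·12 = 1056. TC = 895 + 192 = 1087. Profit = 1056 − 1087 = -€31.
Shutting down would mean losing the fixed cost of €895, so operating at a loss of €31 is better by €864.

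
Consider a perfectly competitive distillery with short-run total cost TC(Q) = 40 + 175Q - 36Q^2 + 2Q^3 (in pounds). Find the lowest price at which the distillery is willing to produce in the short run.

£13 per unit

Short-run supply begins at min AVC. From VC = 175Q - 36Q^2 + 2Q^3, AVC = 175 - 36Q + 2Q^2.
dAVC/dQ = -36 + 4Q = 0 gives Q = 9. min AVC = 175 - 36·9 + 2·9^2 = 13.
So the shutdown price is £13.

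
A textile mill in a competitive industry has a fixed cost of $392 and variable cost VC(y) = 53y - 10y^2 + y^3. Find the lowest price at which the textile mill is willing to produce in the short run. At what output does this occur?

Short-run supply begins at min AVC. From VC = 53y - 10y^2 + y^3, AVC = 53 - 10y + y^2.
At the minimum of AVC, MC = AVC. MC = 53 - 20y + 3y^2; setting MC = AVC gives 2y^2 - 10y = 0, so y = 5. min AVC = 28.
The firm shuts down for any P below $28.

$28 per unit, at y = 5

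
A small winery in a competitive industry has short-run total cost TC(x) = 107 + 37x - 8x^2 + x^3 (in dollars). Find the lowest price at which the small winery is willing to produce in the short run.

The firm shuts down when price falls below the minimum of average variable cost. AVC = VC/x = 37 - 8x + x^2.
At the minimum of AVC, MC = AVC. MC = 37 - 16x + 3x^2; setting MC = AVC gives 2x^2 - 8x = 0, so x = 4. min AVC = 21.
The firm shuts down for any P below $21.

$21 per unit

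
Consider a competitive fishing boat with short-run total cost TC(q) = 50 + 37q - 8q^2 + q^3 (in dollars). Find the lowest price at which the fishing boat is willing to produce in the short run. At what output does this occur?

$21 per unit, at q = 4

Short-run supply begins at min AVC. From VC = 37q - 8q^2 + q^3, AVC = 37 - 8q + q^2.
At the minimum of AVC, MC = AVC. MC = 37 - 16q + 3q^2; setting MC = AVC gives 2q^2 - 8q = 0, so q = 4. min AVC = 21.
The firm shuts down for any P below $21.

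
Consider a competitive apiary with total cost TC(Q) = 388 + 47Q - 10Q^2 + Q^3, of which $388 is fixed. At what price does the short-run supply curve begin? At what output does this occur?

$22 per unit, at Q = 5

The shutdown price is the minimum of AVC. VC = 47Q - 10Q^2 + Q^3, so AVC = 47 - 10Q + Q^2.
dAVC/dQ = -10 + 2Q = 0 gives Q = 5. min AVC = 47 - 10·5 + 5^2 = 22.
So the shutdown price is $22.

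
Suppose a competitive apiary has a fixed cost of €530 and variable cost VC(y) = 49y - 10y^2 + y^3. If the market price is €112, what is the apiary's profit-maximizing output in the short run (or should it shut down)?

Strip out fixed cost: VC = 49y - 10y^2 + y^3. Then AVC = 49 - 10y + y^2 and MC = 49 - 20y + 3y^2.
The AVC parabola has its vertex at y = 10/2 = 5, where AVC = 49 - 10·5 + 5^2 = €24.
Because €112 ≥ €24, revenue can cover variable cost; the firm operates.
Solving P = MC: -63 - 20y + 3y^2 = 0 ⇒ y = -7/3 or 9. On the upward-sloping branch, y* = 9.
Check: AVC at y = 9 is €40 ≤ P, so revenue covers variable cost.
Profit = P·y − TC = 112·9 − 890 = €118.

Produce at y = 9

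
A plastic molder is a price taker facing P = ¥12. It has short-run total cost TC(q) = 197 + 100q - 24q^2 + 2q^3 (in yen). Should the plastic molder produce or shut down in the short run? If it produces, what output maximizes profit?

From TC, MC = TC'(q) = 100 - 48q + 6q^2 and AVC = VC/q = 100 - 24q + 2q^2.
AVC is minimized where dAVC/dq = -24 + 4q = 0, at q = 6; min AVC = 100 - 24·6 + 2·6^2 = ¥28.
With P < min AVC (¥12 < ¥28), every unit sold adds to the loss.
Shutting down limits the loss to fixed cost, ¥197.

Shut down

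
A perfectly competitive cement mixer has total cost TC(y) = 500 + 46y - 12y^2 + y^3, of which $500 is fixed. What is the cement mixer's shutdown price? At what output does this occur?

Short-run supply begins at min AVC. From VC = 46y - 12y^2 + y^3, AVC = 46 - 12y + y^2.
dAVC/dy = -12 + 2y = 0 gives y = 6. min AVC = 46 - 12·6 + 6^2 = 10.
The firm shuts down for any P below $10.

$10 per unit, at y = 6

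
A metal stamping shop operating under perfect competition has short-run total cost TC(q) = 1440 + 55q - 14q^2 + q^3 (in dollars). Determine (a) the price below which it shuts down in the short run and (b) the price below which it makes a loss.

Shutdown price = $6; break-even price = $151

AVC = 55 - 14q + q^2; minimized at q = 7, giving min AVC = $6. That is the shutdown price.
ATC = 1440/q + 55 - 14q + q^2. Setting dATC/dq = −1440/q^2 − 14 + 2q = 0 gives q = 12 (since 2·12^3 − 14·12^2 = 1440).
min ATC = 1440/12 + 55 − 14·12 + 12^2 = $151. That is the break-even price.
For $6 ≤ P < $151 the firm produces at a loss; below $6 it shuts down.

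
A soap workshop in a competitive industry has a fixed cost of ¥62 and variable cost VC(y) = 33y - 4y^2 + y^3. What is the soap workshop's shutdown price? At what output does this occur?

¥29 per unit, at y = 2

The shutdown price is the minimum of AVC. VC = 33y - 4y^2 + y^3, so AVC = 33 - 4y + y^2.
At the minimum of AVC, MC = AVC. MC = 33 - 8y + 3y^2; setting MC = AVC gives 2y^2 - 4y = 0, so y = 2. min AVC = 29.
For P < ¥29 the firm produces nothing.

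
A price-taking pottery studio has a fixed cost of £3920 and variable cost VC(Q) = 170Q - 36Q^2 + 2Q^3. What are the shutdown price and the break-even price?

Shutdown price = £8; break-even price = £338

AVC = 170 - 36Q + 2Q^2; minimized at Q = 9, giving min AVC = £8. That is the shutdown price.
ATC = 3920/Q + 170 - 36Q + 2Q^2. Setting dATC/dQ = −3920/Q^2 − 36 + 4Q = 0 gives Q = 14 (since 4·14^3 − 36·14^2 = 3920).
min ATC = 3920/14 + 170 − 36·14 + 2·14^2 = £338. That is the break-even price.
For £8 ≤ P < £338 the firm produces at a loss; below £8 it shuts down.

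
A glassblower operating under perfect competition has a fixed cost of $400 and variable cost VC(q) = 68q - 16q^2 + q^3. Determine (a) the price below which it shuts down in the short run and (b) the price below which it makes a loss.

Shutdown price = min AVC. AVC = 68 - 16q + q^2, with vertex at q = 8 and minimum $4.
ATC = 400/q + 68 - 16q + q^2. Setting dATC/dq = −400/q^2 − 16 + 2q = 0 gives q = 10 (since 2·10^3 − 16·10^2 = 400).
min ATC = 400/10 + 68 − 16·10 + 10^2 = $48. That is the break-even price.
Between these two prices the firm operates at a loss; above $48 it earns a profit.

Shutdown price = $4; break-even price = $48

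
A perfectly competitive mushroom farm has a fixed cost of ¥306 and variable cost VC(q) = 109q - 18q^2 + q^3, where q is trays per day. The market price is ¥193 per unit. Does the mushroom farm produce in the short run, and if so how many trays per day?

Variable cost is VC = 109q - 18q^2 + q^3, so AVC = VC/q = 109 - 18q + q^2 and MC = dTC/dq = 109 - 36q + 3q^2.
AVC is minimized where dAVC/dq = -18 + 2q = 0, at q = 9; min AVC = 109 - 18·9 + 9^2 = ¥28.
Because ¥193 ≥ ¥28, revenue can cover variable cost; the firm operates.
Set P = MC: 193 = 109 - 36q + 3q^2 → -84 - 36q + 3q^2 = 0. The roots are q = -2 and q = 14; the profit-maximizing output is on the rising part of MC, so q* = 14.
Check: AVC at q = 14 is ¥53 ≤ P, so revenue covers variable cost.
Profit = P·q − TC = 193·14 − 1048 = ¥1654.

Produce at q = 14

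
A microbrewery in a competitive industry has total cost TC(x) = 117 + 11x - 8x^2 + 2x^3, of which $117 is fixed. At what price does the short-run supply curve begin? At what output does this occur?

$3 per unit, at x = 2

Short-run supply begins at min AVC. From VC = 11x - 8x^2 + 2x^3, AVC = 11 - 8x + 2x^2.
dAVC/dx = -8 + 4x = 0 gives x = 2. min AVC = 11 - 8·2 + 2·2^2 = 3.
So the shutdown price is $3.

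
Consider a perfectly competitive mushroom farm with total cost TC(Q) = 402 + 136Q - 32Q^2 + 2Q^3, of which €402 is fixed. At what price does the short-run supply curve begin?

€8 per unit

The shutdown price is the minimum of AVC. VC = 136Q - 32Q^2 + 2Q^3, so AVC = 136 - 32Q + 2Q^2.
dAVC/dQ = -32 + 4Q = 0 gives Q = 8. min AVC = 136 - 32·8 + 2·8^2 = 8.
So the shutdown price is €8.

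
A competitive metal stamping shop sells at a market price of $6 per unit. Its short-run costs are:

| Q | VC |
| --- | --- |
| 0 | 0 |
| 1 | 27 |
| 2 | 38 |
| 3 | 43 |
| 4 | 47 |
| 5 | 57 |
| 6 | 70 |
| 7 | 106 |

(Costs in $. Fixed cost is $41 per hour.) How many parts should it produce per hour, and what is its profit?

Compute π = P·Q − TC at each output: Q=0: -41; Q=1: -62; Q=2: -67; Q=3: -66; Q=4: -64; Q=5: -68; Q=6: -75; Q=7: -105.
Profit is highest at Q = 0. Equivalently, the lowest AVC in the table is 57/5 ≈ $11.40 at Q = 5, and P = $6 falls below it — price never covers variable cost, so the firm shuts down and loses only its fixed cost.

Q = 0 (shut down); profit = -$41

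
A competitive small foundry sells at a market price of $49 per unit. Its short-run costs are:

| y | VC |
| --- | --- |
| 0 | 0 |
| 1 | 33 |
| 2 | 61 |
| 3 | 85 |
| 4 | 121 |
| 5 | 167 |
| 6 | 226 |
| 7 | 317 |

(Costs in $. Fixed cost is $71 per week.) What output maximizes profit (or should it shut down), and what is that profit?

Compute π = P·y − TC at each output: y=0: -71; y=1: -55; y=2: -34; y=3: -9; y=4: 4; y=5: 7; y=6: -3; y=7: -45.
Profit is maximized at y = 5. AVC there is 167/5 = $33.40 ≤ P, so producing beats shutting down (which would give -$71).

y = 5; profit = $7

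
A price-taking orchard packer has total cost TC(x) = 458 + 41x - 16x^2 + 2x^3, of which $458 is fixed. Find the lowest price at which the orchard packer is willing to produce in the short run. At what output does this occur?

$9 per unit, at x = 4

The shutdown price is the minimum of AVC. VC = 41x - 16x^2 + 2x^3, so AVC = 41 - 16x + 2x^2.
At the minimum of AVC, MC = AVC. MC = 41 - 32x + 6x^2; setting MC = AVC gives 4x^2 - 16x = 0, so x = 4. min AVC = 9.
The firm shuts down for any P below $9.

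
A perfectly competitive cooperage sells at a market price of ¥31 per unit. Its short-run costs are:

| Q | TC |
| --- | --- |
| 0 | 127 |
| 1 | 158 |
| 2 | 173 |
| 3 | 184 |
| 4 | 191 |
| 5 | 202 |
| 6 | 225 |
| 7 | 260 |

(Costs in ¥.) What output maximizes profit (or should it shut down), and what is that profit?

Tabulate TR − TC: Q=0: -127; Q=1: -127; Q=2: -111; Q=3: -91; Q=4: -67; Q=5: -47; Q=6: -39; Q=7: -43.
Profit is maximized at Q = 6. AVC there is 98/6 = ¥16.33 ≤ P, so producing beats shutting down (which would give -¥127).

Q = 6; profit = -¥39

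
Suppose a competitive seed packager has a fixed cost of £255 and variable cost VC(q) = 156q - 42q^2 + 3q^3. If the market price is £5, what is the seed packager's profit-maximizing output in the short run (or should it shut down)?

From TC, MC = TC'(q) = 156 - 84q + 9q^2 and AVC = VC/q = 156 - 42q + 3q^2.
AVC hits its minimum where MC = AVC, at q = 7, giving min AVC = 156 - 42·7 + 3·7^2 = £9.
With P < min AVC (£5 < £9), every unit sold adds to the loss.
Shutting down limits the loss to fixed cost, £255.

Shut down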